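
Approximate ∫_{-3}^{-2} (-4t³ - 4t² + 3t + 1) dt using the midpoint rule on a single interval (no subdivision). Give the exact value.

M = (b−a)·f(-2.5) = 1·(31) = 31.

31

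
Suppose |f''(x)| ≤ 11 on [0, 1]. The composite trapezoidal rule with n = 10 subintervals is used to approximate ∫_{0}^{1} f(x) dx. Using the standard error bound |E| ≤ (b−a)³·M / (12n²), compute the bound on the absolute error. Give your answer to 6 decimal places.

0.009167

|E| ≤ (1)³·11 / (12·10²) = 11/1200 = 0.009167.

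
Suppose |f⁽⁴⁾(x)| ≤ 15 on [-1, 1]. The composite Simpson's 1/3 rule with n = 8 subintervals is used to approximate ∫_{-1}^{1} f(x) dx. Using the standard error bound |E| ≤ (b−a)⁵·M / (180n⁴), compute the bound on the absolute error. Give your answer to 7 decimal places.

0.0006510

|E| ≤ (2)⁵·15 / (180·8⁴) = 480/737280 = 0.0006510.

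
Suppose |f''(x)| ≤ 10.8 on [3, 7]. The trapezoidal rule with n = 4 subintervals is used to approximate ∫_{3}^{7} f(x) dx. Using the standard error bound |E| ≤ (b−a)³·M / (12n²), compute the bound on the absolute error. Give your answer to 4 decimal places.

|E| ≤ (4)³·10.8 / (12·4²) = 691.2/192 = 3.6000.

3.6000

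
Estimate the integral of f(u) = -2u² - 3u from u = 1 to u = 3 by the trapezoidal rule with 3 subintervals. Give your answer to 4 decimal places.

-29.6296

h = (3 − 1)/3 = 0.666667.
Nodes u₀,…,u₃ = 1, 1.666667, 2.333333, 3.
f(u) = -2u² - 3u: f₀=-5, f₁=-10.555556, f₂=-17.888889, f₃=-27.
(h/2)·[f₀ + 2f₁ + 2f₂ + f₃] = 0.333333·(-88.888889) = -29.6296.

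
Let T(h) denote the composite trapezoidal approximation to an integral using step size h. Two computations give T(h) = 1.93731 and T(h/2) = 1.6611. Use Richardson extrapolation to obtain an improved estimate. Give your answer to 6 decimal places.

1.569030

R = (4·T(h/2) − T(h)) / 3 = (4·1.6611 − 1.93731)/3 = (4.70709)/3 = 1.569030.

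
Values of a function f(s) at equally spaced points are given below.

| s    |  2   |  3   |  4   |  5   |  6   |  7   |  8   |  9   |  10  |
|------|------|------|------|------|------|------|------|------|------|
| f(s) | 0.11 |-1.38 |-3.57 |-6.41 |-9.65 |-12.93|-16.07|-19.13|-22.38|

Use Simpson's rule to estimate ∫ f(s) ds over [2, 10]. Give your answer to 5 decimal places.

-80.08333

h = 1, n = 8.
(h/3)·[y₀ + 4y₁ + 2y₂ + 4y₃ + 2y₄ + 4y₅ + 2y₆ + 4y₇ + y₈] = 0.333333·(-240.25) = -80.08333.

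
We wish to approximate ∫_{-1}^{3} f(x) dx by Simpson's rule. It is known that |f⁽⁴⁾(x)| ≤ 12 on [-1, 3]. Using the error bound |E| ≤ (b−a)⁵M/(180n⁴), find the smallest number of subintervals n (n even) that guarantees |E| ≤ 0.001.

18

Need 12288/(180n⁴) ≤ 0.001.
n⁴ ≥ 12288/(180·0.001) = 68266.7 ⇒ n ≥ 16.1641, so the smallest even n is 18. (n must be even for Simpson's rule.)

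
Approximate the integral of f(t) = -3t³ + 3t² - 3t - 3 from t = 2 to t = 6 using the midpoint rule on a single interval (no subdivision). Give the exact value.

M = (b−a)·f(4) = 4·(-159) = -636.

-636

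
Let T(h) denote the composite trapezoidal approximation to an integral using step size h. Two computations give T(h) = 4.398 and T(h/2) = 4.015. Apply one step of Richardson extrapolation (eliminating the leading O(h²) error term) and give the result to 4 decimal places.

R = (4·T(h/2) − T(h)) / 3 = (4·4.015 − 4.398)/3 = (11.662)/3 = 3.8873.

3.8873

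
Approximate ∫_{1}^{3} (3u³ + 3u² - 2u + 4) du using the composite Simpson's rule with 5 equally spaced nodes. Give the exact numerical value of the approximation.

86

h = (3 − 1)/4 = 0.5.
Nodes u₀,…,u₄ = 1, 1.5, 2, 2.5, 3.
f(u) = 3u³ + 3u² - 2u + 4: f₀=8, f₁=17.875, f₂=36, f₃=64.625, f₄=106.
(h/3)·[f₀ + 4f₁ + 2f₂ + 4f₃ + f₄] = 0.166667·(516) = 86.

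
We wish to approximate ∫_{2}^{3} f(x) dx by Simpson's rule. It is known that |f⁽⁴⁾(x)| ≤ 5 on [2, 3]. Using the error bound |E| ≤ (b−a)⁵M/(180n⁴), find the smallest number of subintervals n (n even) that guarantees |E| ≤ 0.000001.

14

Need 5/(180n⁴) ≤ 0.000001.
n⁴ ≥ 5/(180·0.000001) = 27777.8 ⇒ n ≥ 12.9099, so the smallest even n is 14. (n must be even for Simpson's rule.)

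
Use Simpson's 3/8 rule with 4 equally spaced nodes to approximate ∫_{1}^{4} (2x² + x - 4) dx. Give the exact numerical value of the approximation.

h = (4 − 1)/3 = 1.
Nodes x₀,…,x₃ = 1, 2, 3, 4.
f(x) = 2x² + x - 4: f₀=-1, f₁=6, f₂=17, f₃=32.
(3h/8)·[f₀ + 3f₁ + 3f₂ + f₃] = 0.375·(100) = 37.5.

37.5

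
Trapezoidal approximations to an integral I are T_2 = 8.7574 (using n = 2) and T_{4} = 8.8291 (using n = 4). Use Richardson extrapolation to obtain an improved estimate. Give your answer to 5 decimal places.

R = (4·T_{4} − T_2) / 3 = (4·8.8291 − 8.7574)/3 = (26.5590)/3 = 8.85300.

8.85300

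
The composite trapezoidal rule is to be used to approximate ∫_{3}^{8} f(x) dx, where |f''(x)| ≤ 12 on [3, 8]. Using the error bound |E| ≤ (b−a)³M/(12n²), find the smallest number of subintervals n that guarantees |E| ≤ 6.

5

Need 1500/(12n²) ≤ 6.
n² ≥ 1500/(12·6) = 20.8333 ⇒ n ≥ 4.5644, so the smallest n is 5.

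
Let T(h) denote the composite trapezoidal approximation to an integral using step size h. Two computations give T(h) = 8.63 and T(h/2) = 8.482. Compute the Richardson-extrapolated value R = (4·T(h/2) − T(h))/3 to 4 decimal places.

R = (4·T(h/2) − T(h)) / 3 = (4·8.482 − 8.63)/3 = (25.298)/3 = 8.4327.

8.4327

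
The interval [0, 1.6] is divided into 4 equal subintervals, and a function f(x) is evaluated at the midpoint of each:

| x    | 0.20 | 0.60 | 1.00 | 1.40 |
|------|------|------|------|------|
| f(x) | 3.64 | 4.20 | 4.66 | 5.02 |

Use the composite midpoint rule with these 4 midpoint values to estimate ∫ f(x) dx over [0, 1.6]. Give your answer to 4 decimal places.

h = 0.4, n = 4.
h·[y(m₁) + y(m₂) + y(m₃) + y(m₄)] = 0.4·(17.52) = 7.0080.

7.0080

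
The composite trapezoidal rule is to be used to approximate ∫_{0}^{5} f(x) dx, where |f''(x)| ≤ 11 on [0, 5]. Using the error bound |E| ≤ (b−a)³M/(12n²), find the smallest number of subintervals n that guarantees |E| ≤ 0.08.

38

Need 1375/(12n²) ≤ 0.08.
n² ≥ 1375/(12·0.08) = 1432.29 ⇒ n ≥ 37.8456, so the smallest n is 38.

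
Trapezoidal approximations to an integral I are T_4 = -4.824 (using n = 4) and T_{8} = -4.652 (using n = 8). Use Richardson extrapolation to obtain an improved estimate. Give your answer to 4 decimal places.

-4.5947

R = (4·T_{8} − T_4) / 3 = (4·(-4.652) − (-4.824))/3 = (-13.784)/3 = -4.5947.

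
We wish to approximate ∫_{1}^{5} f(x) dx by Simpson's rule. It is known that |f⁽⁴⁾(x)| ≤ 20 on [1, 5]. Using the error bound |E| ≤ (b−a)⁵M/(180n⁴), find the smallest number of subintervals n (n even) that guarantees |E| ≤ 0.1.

Need 20480/(180n⁴) ≤ 0.1.
n⁴ ≥ 20480/(180·0.1) = 1137.78 ⇒ n ≥ 5.8078, so the smallest even n is 6. (n must be even for Simpson's rule.)

6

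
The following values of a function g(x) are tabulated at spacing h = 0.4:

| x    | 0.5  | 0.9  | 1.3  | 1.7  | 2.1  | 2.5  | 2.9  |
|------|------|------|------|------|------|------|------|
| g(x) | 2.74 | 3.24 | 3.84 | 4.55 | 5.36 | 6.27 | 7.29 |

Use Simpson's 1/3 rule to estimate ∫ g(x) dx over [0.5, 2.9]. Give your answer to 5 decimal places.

h = 0.4, n = 6.
(h/3)·[y₀ + 4y₁ + 2y₂ + 4y₃ + 2y₄ + 4y₅ + y₆] = 0.133333·(84.67) = 11.28933.

11.28933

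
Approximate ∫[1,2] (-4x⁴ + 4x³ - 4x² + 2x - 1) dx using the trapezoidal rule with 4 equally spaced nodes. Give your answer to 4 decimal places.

-17.9095

h = (2 − 1)/3 = 0.333333.
Nodes x₀,…,x₃ = 1, 1.333333, 1.666667, 2.
f(x) = -4x⁴ + 4x³ - 4x² + 2x - 1: f₀=-3, f₁=-8.604938, f₂=-21.123457, f₃=-45.
(h/2)·[f₀ + 2f₁ + 2f₂ + f₃] = 0.166667·(-107.456790) = -17.9095.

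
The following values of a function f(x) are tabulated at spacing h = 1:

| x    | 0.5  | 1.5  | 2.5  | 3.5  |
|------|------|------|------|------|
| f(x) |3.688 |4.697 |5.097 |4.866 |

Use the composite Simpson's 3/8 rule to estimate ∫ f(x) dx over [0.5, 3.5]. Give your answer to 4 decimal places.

14.2260

h = 1, n = 3.
(3h/8)·[y₀ + 3y₁ + 3y₂ + y₃] = 0.375·(37.936) = 14.2260.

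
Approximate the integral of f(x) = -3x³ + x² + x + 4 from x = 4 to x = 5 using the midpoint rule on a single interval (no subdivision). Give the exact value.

-244.625

M = (b−a)·f(4.5) = 1·(-244.625) = -244.625.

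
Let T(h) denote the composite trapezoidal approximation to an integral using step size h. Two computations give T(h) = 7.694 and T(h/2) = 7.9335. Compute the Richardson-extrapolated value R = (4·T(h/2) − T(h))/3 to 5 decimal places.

8.01333

R = (4·T(h/2) − T(h)) / 3 = (4·7.9335 − 7.694)/3 = (24.0400)/3 = 8.01333.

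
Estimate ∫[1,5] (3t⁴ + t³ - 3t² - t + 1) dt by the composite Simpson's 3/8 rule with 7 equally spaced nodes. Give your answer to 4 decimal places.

1899.1111

h = (5 − 1)/6 = 0.666667.
Nodes t₀,…,t₆ = 1, 1.666667, 2.333333, 3, 3.666667, 4.333333, 5.
f(t) = 3t⁴ + t³ - 3t² - t + 1: f₀=1, f₁=18.777778, f₂=83.962963, f₃=241, f₄=548.555556, f₅=1079.518519, f₆=1921.
(3h/8)·[f₀ + 3f₁ + 3f₂ + 2f₃ + 3f₄ + 3f₅ + f₆] = 0.25·(7596.444444) = 1899.1111.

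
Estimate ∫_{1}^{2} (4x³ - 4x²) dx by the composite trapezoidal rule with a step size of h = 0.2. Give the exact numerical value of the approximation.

h = (2 − 1)/5 = 0.2.
Nodes x₀,…,x₅ = 1, 1.2, 1.4, 1.6, 1.8, 2.
f(x) = 4x³ - 4x²: f₀=0, f₁=1.152, f₂=3.136, f₃=6.144, f₄=10.368, f₅=16.
(h/2)·[f₀ + 2f₁ + 2f₂ + 2f₃ + 2f₄ + f₅] = 0.1·(57.6) = 5.76.

5.76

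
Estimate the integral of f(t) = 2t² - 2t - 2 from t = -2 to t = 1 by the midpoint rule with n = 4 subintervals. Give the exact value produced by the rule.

h = (1 − (-2))/4 = 0.75.
Midpoints m₁,…,m₄ = -1.625, -0.875, -0.125, 0.625.
f(m₁)=6.53125, f(m₂)=1.28125, f(m₃)=-1.71875, f(m₄)=-2.46875.
h·[f(m₁) + f(m₂) + f(m₃) + f(m₄)] = 0.75·(3.625) = 2.71875.

2.71875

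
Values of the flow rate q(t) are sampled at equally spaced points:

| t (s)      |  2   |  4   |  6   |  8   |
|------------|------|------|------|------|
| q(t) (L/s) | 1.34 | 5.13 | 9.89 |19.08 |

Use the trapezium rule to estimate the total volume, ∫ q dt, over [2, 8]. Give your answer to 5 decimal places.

50.46000

h = 2, n = 3.
(h/2)·[y₀ + 2y₁ + 2y₂ + y₃] = 1·(50.46) = 50.46000.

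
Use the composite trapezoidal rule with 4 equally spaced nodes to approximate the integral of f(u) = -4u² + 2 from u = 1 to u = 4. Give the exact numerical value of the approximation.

h = (4 − 1)/3 = 1.
Nodes u₀,…,u₃ = 1, 2, 3, 4.
f(u) = -4u² + 2: f₀=-2, f₁=-14, f₂=-34, f₃=-62.
(h/2)·[f₀ + 2f₁ + 2f₂ + f₃] = 0.5·(-160) = -80.

-80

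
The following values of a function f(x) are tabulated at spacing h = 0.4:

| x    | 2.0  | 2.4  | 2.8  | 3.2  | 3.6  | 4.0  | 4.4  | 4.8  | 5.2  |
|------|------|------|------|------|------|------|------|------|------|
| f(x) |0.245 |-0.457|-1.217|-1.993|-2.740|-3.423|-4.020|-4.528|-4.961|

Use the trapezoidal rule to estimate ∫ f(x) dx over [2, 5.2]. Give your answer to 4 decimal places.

-8.2944

h = 0.4, n = 8.
(h/2)·[y₀ + 2y₁ + 2y₂ + 2y₃ + 2y₄ + 2y₅ + 2y₆ + 2y₇ + y₈] = 0.2·(-41.472) = -8.2944.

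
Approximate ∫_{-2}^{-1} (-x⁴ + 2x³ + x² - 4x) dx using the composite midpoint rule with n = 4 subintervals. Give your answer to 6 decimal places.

-5.252197

h = (-1 − (-2))/4 = 0.25.
Midpoints m₁,…,m₄ = -1.875, -1.625, -1.375, -1.125.
f(m₁)=-14.527587890625, f(m₂)=-6.414306640625, f(m₃)=-1.383056640625, f(m₄)=1.316162109375.
h·[f(m₁) + f(m₂) + f(m₃) + f(m₄)] = 0.25·(-21.0087890625) = -5.252197.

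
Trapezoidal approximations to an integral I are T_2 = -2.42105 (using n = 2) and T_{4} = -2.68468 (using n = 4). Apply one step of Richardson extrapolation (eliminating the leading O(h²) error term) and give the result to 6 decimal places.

R = (4·T_{4} − T_2) / 3 = (4·(-2.68468) − (-2.42105))/3 = (-8.31767)/3 = -2.772557.

-2.772557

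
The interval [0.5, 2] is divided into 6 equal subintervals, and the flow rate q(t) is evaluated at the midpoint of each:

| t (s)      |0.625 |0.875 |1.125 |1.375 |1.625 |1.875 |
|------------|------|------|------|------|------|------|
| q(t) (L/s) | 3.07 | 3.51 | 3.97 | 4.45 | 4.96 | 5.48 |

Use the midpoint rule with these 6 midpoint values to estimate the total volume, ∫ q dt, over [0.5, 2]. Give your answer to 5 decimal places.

6.36000

h = 0.25, n = 6.
h·[y(m₁) + y(m₂) + y(m₃) + y(m₄) + y(m₅) + y(m₆)] = 0.25·(25.44) = 6.36000.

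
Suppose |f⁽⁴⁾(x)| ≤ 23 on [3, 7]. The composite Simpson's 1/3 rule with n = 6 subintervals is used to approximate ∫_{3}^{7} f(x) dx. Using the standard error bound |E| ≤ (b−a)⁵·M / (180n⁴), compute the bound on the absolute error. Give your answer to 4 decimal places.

0.1010

|E| ≤ (4)⁵·23 / (180·6⁴) = 23552/233280 = 0.1010.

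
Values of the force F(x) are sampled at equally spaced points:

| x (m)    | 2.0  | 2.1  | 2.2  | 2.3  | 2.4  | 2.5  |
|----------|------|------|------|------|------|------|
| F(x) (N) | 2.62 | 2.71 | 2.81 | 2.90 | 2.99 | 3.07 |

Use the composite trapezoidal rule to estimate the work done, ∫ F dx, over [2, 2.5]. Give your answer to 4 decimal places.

h = 0.1, n = 5.
(h/2)·[y₀ + 2y₁ + 2y₂ + 2y₃ + 2y₄ + y₅] = 0.05·(28.51) = 1.4255.

1.4255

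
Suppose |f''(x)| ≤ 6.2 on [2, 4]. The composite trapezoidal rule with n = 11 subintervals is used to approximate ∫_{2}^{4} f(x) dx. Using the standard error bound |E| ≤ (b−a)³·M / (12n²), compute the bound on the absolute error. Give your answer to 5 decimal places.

|E| ≤ (2)³·6.2 / (12·11²) = 49.6/1452 = 0.03416.

0.03416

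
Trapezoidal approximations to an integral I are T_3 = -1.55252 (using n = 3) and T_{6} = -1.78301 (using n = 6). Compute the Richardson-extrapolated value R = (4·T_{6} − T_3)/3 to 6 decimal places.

-1.859840

R = (4·T_{6} − T_3) / 3 = (4·(-1.78301) − (-1.55252))/3 = (-5.57952)/3 = -1.859840.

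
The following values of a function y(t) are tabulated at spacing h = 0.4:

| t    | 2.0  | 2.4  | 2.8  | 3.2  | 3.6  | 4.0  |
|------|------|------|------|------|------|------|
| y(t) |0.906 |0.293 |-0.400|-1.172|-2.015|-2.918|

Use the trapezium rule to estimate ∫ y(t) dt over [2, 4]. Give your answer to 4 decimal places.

-1.7200

h = 0.4, n = 5.
(h/2)·[y₀ + 2y₁ + 2y₂ + 2y₃ + 2y₄ + y₅] = 0.2·(-8.600) = -1.7200.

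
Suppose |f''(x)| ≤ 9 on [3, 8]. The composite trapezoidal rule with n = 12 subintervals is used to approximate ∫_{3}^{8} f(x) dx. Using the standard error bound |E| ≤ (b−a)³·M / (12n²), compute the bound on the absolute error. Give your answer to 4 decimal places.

|E| ≤ (5)³·9 / (12·12²) = 1125/1728 = 0.6510.

0.6510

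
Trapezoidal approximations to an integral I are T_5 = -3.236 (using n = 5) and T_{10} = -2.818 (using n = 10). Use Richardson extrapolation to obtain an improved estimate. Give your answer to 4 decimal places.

R = (4·T_{10} − T_5) / 3 = (4·(-2.818) − (-3.236))/3 = (-8.036)/3 = -2.6787.

-2.6787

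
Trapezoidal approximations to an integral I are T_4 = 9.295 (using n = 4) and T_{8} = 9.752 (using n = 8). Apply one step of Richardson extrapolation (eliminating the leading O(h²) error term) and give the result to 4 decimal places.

R = (4·T_{8} − T_4) / 3 = (4·9.752 − 9.295)/3 = (29.713)/3 = 9.9043.

9.9043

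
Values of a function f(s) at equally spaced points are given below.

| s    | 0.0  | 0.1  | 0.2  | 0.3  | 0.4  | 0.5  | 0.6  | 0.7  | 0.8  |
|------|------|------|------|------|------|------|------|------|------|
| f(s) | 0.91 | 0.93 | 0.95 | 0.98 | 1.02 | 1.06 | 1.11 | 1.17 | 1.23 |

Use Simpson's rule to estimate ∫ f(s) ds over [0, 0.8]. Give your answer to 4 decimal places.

0.8287

h = 0.1, n = 8.
(h/3)·[y₀ + 4y₁ + 2y₂ + 4y₃ + 2y₄ + 4y₅ + 2y₆ + 4y₇ + y₈] = 0.033333·(24.86) = 0.8287.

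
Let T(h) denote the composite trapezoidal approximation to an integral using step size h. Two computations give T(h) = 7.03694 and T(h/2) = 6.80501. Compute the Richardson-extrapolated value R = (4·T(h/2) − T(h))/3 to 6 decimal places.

R = (4·T(h/2) − T(h)) / 3 = (4·6.80501 − 7.03694)/3 = (20.18310)/3 = 6.727700.

6.727700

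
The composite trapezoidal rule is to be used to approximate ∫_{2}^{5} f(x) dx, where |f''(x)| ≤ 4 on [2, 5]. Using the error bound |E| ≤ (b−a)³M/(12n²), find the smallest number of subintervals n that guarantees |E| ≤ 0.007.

Need 108/(12n²) ≤ 0.007.
n² ≥ 108/(12·0.007) = 1285.71 ⇒ n ≥ 35.8569, so the smallest n is 36.

36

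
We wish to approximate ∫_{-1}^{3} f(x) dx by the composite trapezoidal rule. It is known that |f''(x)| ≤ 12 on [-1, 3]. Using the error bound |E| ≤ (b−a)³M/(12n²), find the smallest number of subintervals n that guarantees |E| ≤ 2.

6

Need 768/(12n²) ≤ 2.
n² ≥ 768/(12·2) = 32 ⇒ n ≥ 5.6569, so the smallest n is 6.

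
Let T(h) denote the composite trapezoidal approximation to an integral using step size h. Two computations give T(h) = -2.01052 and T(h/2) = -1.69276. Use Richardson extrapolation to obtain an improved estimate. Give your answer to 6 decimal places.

-1.586840

R = (4·T(h/2) − T(h)) / 3 = (4·(-1.69276) − (-2.01052))/3 = (-4.76052)/3 = -1.586840.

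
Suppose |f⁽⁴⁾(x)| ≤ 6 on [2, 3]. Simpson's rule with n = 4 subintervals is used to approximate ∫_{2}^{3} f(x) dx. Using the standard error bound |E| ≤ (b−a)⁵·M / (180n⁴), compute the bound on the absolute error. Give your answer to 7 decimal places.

0.0001302

|E| ≤ (1)⁵·6 / (180·4⁴) = 6/46080 = 0.0001302.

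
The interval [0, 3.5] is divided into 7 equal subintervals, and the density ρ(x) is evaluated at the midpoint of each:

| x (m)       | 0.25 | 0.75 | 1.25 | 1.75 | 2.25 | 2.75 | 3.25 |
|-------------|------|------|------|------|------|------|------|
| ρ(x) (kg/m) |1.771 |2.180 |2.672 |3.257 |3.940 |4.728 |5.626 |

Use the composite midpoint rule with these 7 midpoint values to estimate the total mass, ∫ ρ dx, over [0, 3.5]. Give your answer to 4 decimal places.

12.0870

h = 0.5, n = 7.
h·[y(m₁) + y(m₂) + y(m₃) + y(m₄) + y(m₅) + y(m₆) + y(m₇)] = 0.5·(24.174) = 12.0870.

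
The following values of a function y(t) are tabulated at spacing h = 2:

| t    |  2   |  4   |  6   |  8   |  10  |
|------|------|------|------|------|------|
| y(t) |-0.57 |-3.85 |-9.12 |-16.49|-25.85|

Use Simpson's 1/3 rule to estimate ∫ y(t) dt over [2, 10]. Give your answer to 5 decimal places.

-84.01333

h = 2, n = 4.
(h/3)·[y₀ + 4y₁ + 2y₂ + 4y₃ + y₄] = 0.666667·(-126.02) = -84.01333.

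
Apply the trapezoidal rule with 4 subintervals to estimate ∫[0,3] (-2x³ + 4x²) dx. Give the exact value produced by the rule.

h = (3 − 0)/4 = 0.75.
Nodes x₀,…,x₄ = 0, 0.75, 1.5, 2.25, 3.
f(x) = -2x³ + 4x²: f₀=0, f₁=1.40625, f₂=2.25, f₃=-2.53125, f₄=-18.
(h/2)·[f₀ + 2f₁ + 2f₂ + 2f₃ + f₄] = 0.375·(-15.75) = -5.90625.

-5.90625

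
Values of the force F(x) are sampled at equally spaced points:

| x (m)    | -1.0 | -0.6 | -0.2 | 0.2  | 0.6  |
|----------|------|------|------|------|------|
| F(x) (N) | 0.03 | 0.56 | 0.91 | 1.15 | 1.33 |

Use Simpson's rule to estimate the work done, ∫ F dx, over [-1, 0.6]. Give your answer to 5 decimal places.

1.33600

h = 0.4, n = 4.
(h/3)·[y₀ + 4y₁ + 2y₂ + 4y₃ + y₄] = 0.133333·(10.02) = 1.33600.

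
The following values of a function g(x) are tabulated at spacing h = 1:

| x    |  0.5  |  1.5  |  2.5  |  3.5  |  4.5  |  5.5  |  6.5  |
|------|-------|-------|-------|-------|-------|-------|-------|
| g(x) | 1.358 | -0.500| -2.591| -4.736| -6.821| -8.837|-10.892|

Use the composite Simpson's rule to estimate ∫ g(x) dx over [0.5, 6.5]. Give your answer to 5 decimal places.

h = 1, n = 6.
(h/3)·[y₀ + 4y₁ + 2y₂ + 4y₃ + 2y₄ + 4y₅ + y₆] = 0.333333·(-84.650) = -28.21667.

-28.21667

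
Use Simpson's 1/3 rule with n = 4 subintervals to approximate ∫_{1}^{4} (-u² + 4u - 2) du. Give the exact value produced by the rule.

3

h = (4 − 1)/4 = 0.75.
Nodes u₀,…,u₄ = 1, 1.75, 2.5, 3.25, 4.
f(u) = -u² + 4u - 2: f₀=1, f₁=1.9375, f₂=1.75, f₃=0.4375, f₄=-2.
(h/3)·[f₀ + 4f₁ + 2f₂ + 4f₃ + f₄] = 0.25·(12) = 3.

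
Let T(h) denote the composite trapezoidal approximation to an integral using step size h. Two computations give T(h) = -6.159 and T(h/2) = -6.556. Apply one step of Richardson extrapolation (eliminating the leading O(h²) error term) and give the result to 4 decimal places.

-6.6883

R = (4·T(h/2) − T(h)) / 3 = (4·(-6.556) − (-6.159))/3 = (-20.065)/3 = -6.6883.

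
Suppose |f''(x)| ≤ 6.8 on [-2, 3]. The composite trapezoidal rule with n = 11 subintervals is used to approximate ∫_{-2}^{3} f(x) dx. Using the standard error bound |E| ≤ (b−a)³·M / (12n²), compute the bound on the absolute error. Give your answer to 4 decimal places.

0.5854

|E| ≤ (5)³·6.8 / (12·11²) = 850/1452 = 0.5854.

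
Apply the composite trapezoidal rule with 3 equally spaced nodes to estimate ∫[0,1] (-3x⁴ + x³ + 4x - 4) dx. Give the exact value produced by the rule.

h = (1 − 0)/2 = 0.5.
Nodes x₀,…,x₂ = 0, 0.5, 1.
f(x) = -3x⁴ + x³ + 4x - 4: f₀=-4, f₁=-2.0625, f₂=-2.
(h/2)·[f₀ + 2f₁ + f₂] = 0.25·(-10.125) = -2.53125.

-2.53125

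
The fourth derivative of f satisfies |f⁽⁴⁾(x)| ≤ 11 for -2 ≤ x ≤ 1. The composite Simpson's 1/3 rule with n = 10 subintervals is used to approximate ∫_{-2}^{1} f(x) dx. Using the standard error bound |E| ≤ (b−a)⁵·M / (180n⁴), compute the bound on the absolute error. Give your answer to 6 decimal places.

|E| ≤ (3)⁵·11 / (180·10⁴) = 2673/1800000 = 0.001485.

0.001485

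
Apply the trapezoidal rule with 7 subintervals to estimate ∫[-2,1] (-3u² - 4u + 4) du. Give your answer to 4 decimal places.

8.7245

h = (1 − (-2))/7 = 0.428571.
Nodes u₀,…,u₇ = -2, -1.571429, -1.142857, -0.714286, -0.285714, 0.142857, 0.571429, 1.
f(u) = -3u² - 4u + 4: f₀=0, f₁=2.877551, f₂=4.653061, f₃=5.326531, f₄=4.897959, f₅=3.367347, f₆=0.734694, f₇=-3.
(h/2)·[f₀ + 2f₁ + 2f₂ + 2f₃ + 2f₄ + 2f₅ + 2f₆ + f₇] = 0.214286·(40.714286) = 8.7245.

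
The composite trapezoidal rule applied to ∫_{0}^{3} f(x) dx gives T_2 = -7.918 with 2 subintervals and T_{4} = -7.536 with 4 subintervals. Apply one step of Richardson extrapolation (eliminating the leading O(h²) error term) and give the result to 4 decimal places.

R = (4·T_{4} − T_2) / 3 = (4·(-7.536) − (-7.918))/3 = (-22.226)/3 = -7.4087.

-7.4087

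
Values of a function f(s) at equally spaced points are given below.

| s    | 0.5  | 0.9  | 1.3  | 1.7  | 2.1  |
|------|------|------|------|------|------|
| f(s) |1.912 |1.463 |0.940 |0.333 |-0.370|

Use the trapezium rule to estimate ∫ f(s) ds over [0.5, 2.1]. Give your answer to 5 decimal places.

h = 0.4, n = 4.
(h/2)·[y₀ + 2y₁ + 2y₂ + 2y₃ + y₄] = 0.2·(7.014) = 1.40280.

1.40280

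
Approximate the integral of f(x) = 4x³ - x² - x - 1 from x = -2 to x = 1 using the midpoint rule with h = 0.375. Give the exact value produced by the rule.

h = (1 − (-2))/8 = 0.375.
Midpoints m₁,…,m₈ = -1.8125, -1.4375, -1.0625, -0.6875, -0.3125, 0.0625, 0.4375, 0.8125.
f(m₁)=-26.2900390625, f(m₂)=-13.5107421875, f(m₃)=-5.8642578125, f(m₄)=-2.0849609375, f(m₅)=-0.9072265625, f(m₆)=-1.0654296875, f(m₇)=-1.2939453125, f(m₈)=-0.3271484375.
h·[f(m₁) + f(m₂) + f(m₃) + f(m₄) + f(m₅) + f(m₆) + f(m₇) + f(m₈)] = 0.375·(-51.34375) = -19.25390625.

-19.25390625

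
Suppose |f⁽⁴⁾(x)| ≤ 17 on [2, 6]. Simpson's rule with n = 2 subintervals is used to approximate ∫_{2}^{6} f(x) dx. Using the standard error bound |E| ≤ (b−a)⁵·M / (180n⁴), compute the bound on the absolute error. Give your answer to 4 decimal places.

6.0444

|E| ≤ (4)⁵·17 / (180·2⁴) = 17408/2880 = 6.0444.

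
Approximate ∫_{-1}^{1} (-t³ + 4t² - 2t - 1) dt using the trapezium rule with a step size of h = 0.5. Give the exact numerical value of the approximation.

1

h = (1 − (-1))/4 = 0.5.
Nodes t₀,…,t₄ = -1, -0.5, 0, 0.5, 1.
f(t) = -t³ + 4t² - 2t - 1: f₀=6, f₁=1.125, f₂=-1, f₃=-1.125, f₄=0.
(h/2)·[f₀ + 2f₁ + 2f₂ + 2f₃ + f₄] = 0.25·(4) = 1.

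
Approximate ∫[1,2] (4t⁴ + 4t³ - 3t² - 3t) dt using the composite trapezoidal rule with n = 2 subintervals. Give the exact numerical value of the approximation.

31.25

h = (2 − 1)/2 = 0.5.
Nodes t₀,…,t₂ = 1, 1.5, 2.
f(t) = 4t⁴ + 4t³ - 3t² - 3t: f₀=2, f₁=22.5, f₂=78.
(h/2)·[f₀ + 2f₁ + f₂] = 0.25·(125) = 31.25.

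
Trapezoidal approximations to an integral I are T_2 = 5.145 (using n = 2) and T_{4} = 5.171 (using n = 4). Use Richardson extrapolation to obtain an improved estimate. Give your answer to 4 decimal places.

5.1797

R = (4·T_{4} − T_2) / 3 = (4·5.171 − 5.145)/3 = (15.539)/3 = 5.1797.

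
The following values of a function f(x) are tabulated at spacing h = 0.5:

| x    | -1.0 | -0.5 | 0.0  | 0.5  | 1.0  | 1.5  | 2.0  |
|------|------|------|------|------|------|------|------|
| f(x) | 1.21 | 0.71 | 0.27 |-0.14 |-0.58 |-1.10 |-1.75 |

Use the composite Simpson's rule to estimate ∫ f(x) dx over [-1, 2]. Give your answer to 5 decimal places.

h = 0.5, n = 6.
(h/3)·[y₀ + 4y₁ + 2y₂ + 4y₃ + 2y₄ + 4y₅ + y₆] = 0.166667·(-3.28) = -0.54667.

-0.54667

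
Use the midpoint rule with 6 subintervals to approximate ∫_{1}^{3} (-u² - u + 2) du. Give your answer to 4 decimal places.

h = (3 − 1)/6 = 0.333333.
Midpoints m₁,…,m₆ = 1.166667, 1.5, 1.833333, 2.166667, 2.5, 2.833333.
f(m₁)=-0.527778, f(m₂)=-1.75, f(m₃)=-3.194444, f(m₄)=-4.861111, f(m₅)=-6.75, f(m₆)=-8.861111.
h·[f(m₁) + f(m₂) + f(m₃) + f(m₄) + f(m₅) + f(m₆)] = 0.333333·(-25.944444) = -8.6481.

-8.6481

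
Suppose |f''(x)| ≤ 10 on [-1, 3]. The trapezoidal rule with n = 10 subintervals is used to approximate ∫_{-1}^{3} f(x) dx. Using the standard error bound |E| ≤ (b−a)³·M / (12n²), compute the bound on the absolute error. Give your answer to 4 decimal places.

0.5333

|E| ≤ (4)³·10 / (12·10²) = 640/1200 = 0.5333.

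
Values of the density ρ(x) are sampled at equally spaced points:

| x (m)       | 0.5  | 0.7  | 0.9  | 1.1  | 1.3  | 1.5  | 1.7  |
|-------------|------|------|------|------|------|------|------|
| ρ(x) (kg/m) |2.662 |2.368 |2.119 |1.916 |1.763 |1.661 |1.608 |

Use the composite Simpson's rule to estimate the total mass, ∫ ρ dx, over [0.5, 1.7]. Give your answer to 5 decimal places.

h = 0.2, n = 6.
(h/3)·[y₀ + 4y₁ + 2y₂ + 4y₃ + 2y₄ + 4y₅ + y₆] = 0.066667·(35.814) = 2.38760.

2.38760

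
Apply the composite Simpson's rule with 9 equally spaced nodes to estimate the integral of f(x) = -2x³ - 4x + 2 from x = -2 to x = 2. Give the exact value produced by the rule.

h = (2 − (-2))/8 = 0.5.
Nodes x₀,…,x₈ = -2, -1.5, -1, -0.5, 0, 0.5, 1, 1.5, 2.
f(x) = -2x³ - 4x + 2: f₀=26, f₁=14.75, f₂=8, f₃=4.25, f₄=2, f₅=-0.25, f₆=-4, f₇=-10.75, f₈=-22.
(h/3)·[f₀ + 4f₁ + 2f₂ + 4f₃ + 2f₄ + 4f₅ + 2f₆ + 4f₇ + f₈] = 0.166667·(48) = 8.

8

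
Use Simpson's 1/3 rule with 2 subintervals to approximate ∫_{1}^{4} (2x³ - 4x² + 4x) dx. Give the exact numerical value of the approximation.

h = (4 − 1)/2 = 1.5.
Nodes x₀,…,x₂ = 1, 2.5, 4.
f(x) = 2x³ - 4x² + 4x: f₀=2, f₁=16.25, f₂=80.
(h/3)·[f₀ + 4f₁ + f₂] = 0.5·(147) = 73.5.

73.5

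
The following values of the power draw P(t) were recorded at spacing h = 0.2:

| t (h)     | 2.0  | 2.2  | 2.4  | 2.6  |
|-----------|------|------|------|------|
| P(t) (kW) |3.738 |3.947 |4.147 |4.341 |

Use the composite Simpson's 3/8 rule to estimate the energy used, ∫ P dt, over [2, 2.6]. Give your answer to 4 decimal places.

h = 0.2, n = 3.
(3h/8)·[y₀ + 3y₁ + 3y₂ + y₃] = 0.075·(32.361) = 2.4271.

2.4271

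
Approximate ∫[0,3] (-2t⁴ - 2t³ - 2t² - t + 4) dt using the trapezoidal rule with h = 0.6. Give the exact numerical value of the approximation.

h = (3 − 0)/5 = 0.6.
Nodes t₀,…,t₅ = 0, 0.6, 1.2, 1.8, 2.4, 3.
f(t) = -2t⁴ - 2t³ - 2t² - t + 4: f₀=4, f₁=1.9888, f₂=-7.6832, f₃=-36.9392, f₄=-103.9232, f₅=-233.
(h/2)·[f₀ + 2f₁ + 2f₂ + 2f₃ + 2f₄ + f₅] = 0.3·(-522.1136) = -156.63408.

-156.63408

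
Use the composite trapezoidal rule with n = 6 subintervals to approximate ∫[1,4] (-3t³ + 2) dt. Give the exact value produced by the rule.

h = (4 − 1)/6 = 0.5.
Nodes t₀,…,t₆ = 1, 1.5, 2, 2.5, 3, 3.5, 4.
f(t) = -3t³ + 2: f₀=-1, f₁=-8.125, f₂=-22, f₃=-44.875, f₄=-79, f₅=-126.625, f₆=-190.
(h/2)·[f₀ + 2f₁ + 2f₂ + 2f₃ + 2f₄ + 2f₅ + f₆] = 0.25·(-752.25) = -188.0625.

-188.0625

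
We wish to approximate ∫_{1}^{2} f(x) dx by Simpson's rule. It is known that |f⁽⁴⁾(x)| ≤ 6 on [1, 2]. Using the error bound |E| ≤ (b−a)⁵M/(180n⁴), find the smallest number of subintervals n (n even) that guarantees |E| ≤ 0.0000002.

Need 6/(180n⁴) ≤ 0.0000002.
n⁴ ≥ 6/(180·0.0000002) = 166667 ⇒ n ≥ 20.2052, so the smallest even n is 22. (n must be even for Simpson's rule.)

22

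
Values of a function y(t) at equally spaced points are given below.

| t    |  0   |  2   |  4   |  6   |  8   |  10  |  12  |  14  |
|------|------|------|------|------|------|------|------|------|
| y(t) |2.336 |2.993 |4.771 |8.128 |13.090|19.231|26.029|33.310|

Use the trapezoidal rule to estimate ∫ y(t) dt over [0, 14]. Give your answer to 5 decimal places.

184.13000

h = 2, n = 7.
(h/2)·[y₀ + 2y₁ + 2y₂ + 2y₃ + 2y₄ + 2y₅ + 2y₆ + y₇] = 1·(184.130) = 184.13000.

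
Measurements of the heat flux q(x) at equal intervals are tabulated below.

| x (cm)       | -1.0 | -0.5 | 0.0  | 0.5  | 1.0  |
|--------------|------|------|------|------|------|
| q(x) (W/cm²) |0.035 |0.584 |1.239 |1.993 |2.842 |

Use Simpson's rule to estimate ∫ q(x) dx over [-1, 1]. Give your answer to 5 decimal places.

2.61050

h = 0.5, n = 4.
(h/3)·[y₀ + 4y₁ + 2y₂ + 4y₃ + y₄] = 0.166667·(15.663) = 2.61050.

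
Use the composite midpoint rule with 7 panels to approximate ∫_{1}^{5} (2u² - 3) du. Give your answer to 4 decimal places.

70.4490

h = (5 − 1)/7 = 0.571429.
Midpoints m₁,…,m₇ = 1.285714, 1.857143, 2.428571, 3, 3.571429, 4.142857, 4.714286.
f(m₁)=0.306122, f(m₂)=3.897959, f(m₃)=8.795918, f(m₄)=15, f(m₅)=22.510204, f(m₆)=31.326531, f(m₇)=41.448980.
h·[f(m₁) + f(m₂) + f(m₃) + f(m₄) + f(m₅) + f(m₆) + f(m₇)] = 0.571429·(123.285714) = 70.4490.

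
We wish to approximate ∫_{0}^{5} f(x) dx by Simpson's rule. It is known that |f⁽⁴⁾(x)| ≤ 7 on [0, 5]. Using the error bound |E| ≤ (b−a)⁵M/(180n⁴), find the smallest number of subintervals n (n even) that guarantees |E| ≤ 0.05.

8

Need 21875/(180n⁴) ≤ 0.05.
n⁴ ≥ 21875/(180·0.05) = 2430.56 ⇒ n ≥ 7.0214, so the smallest even n is 8. (n must be even for Simpson's rule.)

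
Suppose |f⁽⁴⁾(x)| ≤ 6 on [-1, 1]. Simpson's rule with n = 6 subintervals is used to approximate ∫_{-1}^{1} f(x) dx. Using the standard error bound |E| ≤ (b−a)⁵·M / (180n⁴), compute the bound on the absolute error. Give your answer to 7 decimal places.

0.0008230

|E| ≤ (2)⁵·6 / (180·6⁴) = 192/233280 = 0.0008230.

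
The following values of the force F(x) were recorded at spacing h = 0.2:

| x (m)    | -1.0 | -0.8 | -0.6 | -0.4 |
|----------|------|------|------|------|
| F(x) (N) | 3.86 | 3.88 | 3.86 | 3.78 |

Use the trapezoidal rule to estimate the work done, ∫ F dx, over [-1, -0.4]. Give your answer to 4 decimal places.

2.3120

h = 0.2, n = 3.
(h/2)·[y₀ + 2y₁ + 2y₂ + y₃] = 0.1·(23.12) = 2.3120.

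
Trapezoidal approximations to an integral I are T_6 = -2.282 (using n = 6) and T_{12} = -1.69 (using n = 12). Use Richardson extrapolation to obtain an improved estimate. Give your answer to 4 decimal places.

R = (4·T_{12} − T_6) / 3 = (4·(-1.69) − (-2.282))/3 = (-4.478)/3 = -1.4927.

-1.4927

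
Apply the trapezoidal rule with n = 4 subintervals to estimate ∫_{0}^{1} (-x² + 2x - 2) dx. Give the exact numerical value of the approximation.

-1.34375

h = (1 − 0)/4 = 0.25.
Nodes x₀,…,x₄ = 0, 0.25, 0.5, 0.75, 1.
f(x) = -x² + 2x - 2: f₀=-2, f₁=-1.5625, f₂=-1.25, f₃=-1.0625, f₄=-1.
(h/2)·[f₀ + 2f₁ + 2f₂ + 2f₃ + f₄] = 0.125·(-10.75) = -1.34375.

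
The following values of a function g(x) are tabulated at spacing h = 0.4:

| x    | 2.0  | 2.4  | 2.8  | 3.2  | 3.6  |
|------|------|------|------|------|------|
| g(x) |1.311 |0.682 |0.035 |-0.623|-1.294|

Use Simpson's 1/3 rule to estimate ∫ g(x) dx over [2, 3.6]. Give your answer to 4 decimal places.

0.0431

h = 0.4, n = 4.
(h/3)·[y₀ + 4y₁ + 2y₂ + 4y₃ + y₄] = 0.133333·(0.323) = 0.0431.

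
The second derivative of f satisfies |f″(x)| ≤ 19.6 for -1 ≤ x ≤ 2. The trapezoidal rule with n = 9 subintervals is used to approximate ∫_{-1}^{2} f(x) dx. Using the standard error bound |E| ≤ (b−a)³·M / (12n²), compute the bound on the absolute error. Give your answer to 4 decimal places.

|E| ≤ (3)³·19.6 / (12·9²) = 529.2/972 = 0.5444.

0.5444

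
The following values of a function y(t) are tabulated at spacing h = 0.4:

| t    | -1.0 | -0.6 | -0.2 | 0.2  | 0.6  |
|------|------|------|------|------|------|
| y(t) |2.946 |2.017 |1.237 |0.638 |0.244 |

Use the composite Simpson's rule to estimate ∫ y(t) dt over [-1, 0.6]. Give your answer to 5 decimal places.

h = 0.4, n = 4.
(h/3)·[y₀ + 4y₁ + 2y₂ + 4y₃ + y₄] = 0.133333·(16.284) = 2.17120.

2.17120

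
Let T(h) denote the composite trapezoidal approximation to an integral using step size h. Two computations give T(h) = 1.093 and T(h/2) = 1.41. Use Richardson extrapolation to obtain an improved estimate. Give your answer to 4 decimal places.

R = (4·T(h/2) − T(h)) / 3 = (4·1.41 − 1.093)/3 = (4.547)/3 = 1.5157.

1.5157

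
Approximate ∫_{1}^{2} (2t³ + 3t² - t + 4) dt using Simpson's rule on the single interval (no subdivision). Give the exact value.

17

S = (b−a)/6 · [f(1) + 4f(1.5) + f(2)] = 0.166667·[8 + 4·16 + 30] = 17.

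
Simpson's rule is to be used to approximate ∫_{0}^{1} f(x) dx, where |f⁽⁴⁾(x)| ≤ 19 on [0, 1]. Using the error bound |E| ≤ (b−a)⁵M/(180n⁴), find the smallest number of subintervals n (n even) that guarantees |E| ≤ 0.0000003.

26

Need 19/(180n⁴) ≤ 0.0000003.
n⁴ ≥ 19/(180·0.0000003) = 351852 ⇒ n ≥ 24.3551, so the smallest even n is 26. (n must be even for Simpson's rule.)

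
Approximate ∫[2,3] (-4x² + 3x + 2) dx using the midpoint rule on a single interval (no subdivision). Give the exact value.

-15.5

M = (b−a)·f(2.5) = 1·(-15.5) = -15.5.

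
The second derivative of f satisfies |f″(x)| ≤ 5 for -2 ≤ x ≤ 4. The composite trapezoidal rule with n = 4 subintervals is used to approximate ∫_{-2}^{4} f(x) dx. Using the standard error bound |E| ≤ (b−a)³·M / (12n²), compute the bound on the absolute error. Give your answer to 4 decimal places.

|E| ≤ (6)³·5 / (12·4²) = 1080/192 = 5.6250.

5.6250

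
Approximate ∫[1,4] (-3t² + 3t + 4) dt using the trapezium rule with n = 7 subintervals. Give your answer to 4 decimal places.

-28.7755

h = (4 − 1)/7 = 0.428571.
Nodes t₀,…,t₇ = 1, 1.428571, 1.857143, 2.285714, 2.714286, 3.142857, 3.571429, 4.
f(t) = -3t² + 3t + 4: f₀=4, f₁=2.163265, f₂=-0.775510, f₃=-4.816327, f₄=-9.959184, f₅=-16.204082, f₆=-23.551020, f₇=-32.
(h/2)·[f₀ + 2f₁ + 2f₂ + 2f₃ + 2f₄ + 2f₅ + 2f₆ + f₇] = 0.214286·(-134.285714) = -28.7755.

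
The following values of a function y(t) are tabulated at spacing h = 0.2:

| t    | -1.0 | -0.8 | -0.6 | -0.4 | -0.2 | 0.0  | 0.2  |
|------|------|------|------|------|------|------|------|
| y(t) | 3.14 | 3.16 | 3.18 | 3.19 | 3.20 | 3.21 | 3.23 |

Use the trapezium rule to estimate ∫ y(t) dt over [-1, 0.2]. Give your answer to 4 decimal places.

h = 0.2, n = 6.
(h/2)·[y₀ + 2y₁ + 2y₂ + 2y₃ + 2y₄ + 2y₅ + y₆] = 0.1·(38.25) = 3.8250.

3.8250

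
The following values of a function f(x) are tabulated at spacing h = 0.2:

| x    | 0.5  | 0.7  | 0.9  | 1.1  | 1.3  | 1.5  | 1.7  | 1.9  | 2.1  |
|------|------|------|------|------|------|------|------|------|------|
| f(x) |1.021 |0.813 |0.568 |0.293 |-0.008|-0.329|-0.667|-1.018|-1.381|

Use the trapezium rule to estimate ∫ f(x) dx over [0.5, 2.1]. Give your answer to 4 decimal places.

h = 0.2, n = 8.
(h/2)·[y₀ + 2y₁ + 2y₂ + 2y₃ + 2y₄ + 2y₅ + 2y₆ + 2y₇ + y₈] = 0.1·(-1.056) = -0.1056.

-0.1056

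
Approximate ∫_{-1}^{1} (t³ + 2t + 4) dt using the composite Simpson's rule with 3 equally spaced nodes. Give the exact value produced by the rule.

8

h = (1 − (-1))/2 = 1.
Nodes t₀,…,t₂ = -1, 0, 1.
f(t) = t³ + 2t + 4: f₀=1, f₁=4, f₂=7.
(h/3)·[f₀ + 4f₁ + f₂] = 0.333333·(24) = 8.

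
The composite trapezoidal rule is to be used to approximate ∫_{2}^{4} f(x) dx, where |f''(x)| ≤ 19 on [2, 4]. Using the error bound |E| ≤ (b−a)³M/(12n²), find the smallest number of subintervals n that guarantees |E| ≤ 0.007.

43

Need 152/(12n²) ≤ 0.007.
n² ≥ 152/(12·0.007) = 1809.52 ⇒ n ≥ 42.5385, so the smallest n is 43.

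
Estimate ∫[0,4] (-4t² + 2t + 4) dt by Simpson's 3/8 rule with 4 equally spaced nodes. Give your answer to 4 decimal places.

-53.3333

h = (4 − 0)/3 = 1.333333.
Nodes t₀,…,t₃ = 0, 1.333333, 2.666667, 4.
f(t) = -4t² + 2t + 4: f₀=4, f₁=-0.444444, f₂=-19.111111, f₃=-52.
(3h/8)·[f₀ + 3f₁ + 3f₂ + f₃] = 0.5·(-106.666667) = -53.3333.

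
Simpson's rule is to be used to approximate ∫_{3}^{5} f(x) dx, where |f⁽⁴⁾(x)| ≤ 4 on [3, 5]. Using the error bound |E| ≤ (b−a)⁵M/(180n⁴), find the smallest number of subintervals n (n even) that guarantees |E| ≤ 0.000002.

Need 128/(180n⁴) ≤ 0.000002.
n⁴ ≥ 128/(180·0.000002) = 355556 ⇒ n ≥ 24.4189, so the smallest even n is 26. (n must be even for Simpson's rule.)

26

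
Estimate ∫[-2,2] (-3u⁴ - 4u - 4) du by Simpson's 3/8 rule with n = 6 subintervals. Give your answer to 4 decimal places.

h = (2 − (-2))/6 = 0.666667.
Nodes u₀,…,u₆ = -2, -1.333333, -0.666667, 0, 0.666667, 1.333333, 2.
f(u) = -3u⁴ - 4u - 4: f₀=-44, f₁=-8.148148, f₂=-1.925926, f₃=-4, f₄=-7.259259, f₅=-18.814815, f₆=-60.
(3h/8)·[f₀ + 3f₁ + 3f₂ + 2f₃ + 3f₄ + 3f₅ + f₆] = 0.25·(-220.444444) = -55.1111.

-55.1111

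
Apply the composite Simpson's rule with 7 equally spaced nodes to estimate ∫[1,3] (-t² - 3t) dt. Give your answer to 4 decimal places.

-20.6667

h = (3 − 1)/6 = 0.333333.
Nodes t₀,…,t₆ = 1, 1.333333, 1.666667, 2, 2.333333, 2.666667, 3.
f(t) = -t² - 3t: f₀=-4, f₁=-5.777778, f₂=-7.777778, f₃=-10, f₄=-12.444444, f₅=-15.111111, f₆=-18.
(h/3)·[f₀ + 4f₁ + 2f₂ + 4f₃ + 2f₄ + 4f₅ + f₆] = 0.111111·(-186) = -20.6667.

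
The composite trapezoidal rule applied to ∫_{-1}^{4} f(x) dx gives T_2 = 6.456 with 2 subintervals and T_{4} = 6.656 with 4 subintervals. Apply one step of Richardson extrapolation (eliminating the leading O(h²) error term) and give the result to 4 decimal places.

R = (4·T_{4} − T_2) / 3 = (4·6.656 − 6.456)/3 = (20.168)/3 = 6.7227.

6.7227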